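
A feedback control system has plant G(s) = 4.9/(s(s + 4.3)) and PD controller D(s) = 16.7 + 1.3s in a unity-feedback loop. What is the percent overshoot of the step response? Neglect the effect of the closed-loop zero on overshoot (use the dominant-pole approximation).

Forward path: (16.7 + 1.3s)·4.9/(s(s+4.3)). The closed-loop characteristic equation is s² + (4.3 + 4.9·1.3)s + 4.9·16.7 = 0.
That is s² + 10.67s + 81.83 = 0, so ω_n = 9.046 rad/s and ζ = 10.67/(2·9.046) = 0.5898.
%OS = 100·exp(−πζ/√(1−ζ²)) = 10.1%.

10.1%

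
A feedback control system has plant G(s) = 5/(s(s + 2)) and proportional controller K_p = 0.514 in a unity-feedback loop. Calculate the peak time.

T_p = 2.51 s

Closed-loop characteristic equation: s² + 2s + 2.57 = 0, so ω_n = 1.603 rad/s and ζ = 2/(2·1.603) = 0.6238.
Damped frequency ω_d = ω_n√(1−ζ²) = 1.253 rad/s, so peak time T_p = π/ω_d = 2.51 s.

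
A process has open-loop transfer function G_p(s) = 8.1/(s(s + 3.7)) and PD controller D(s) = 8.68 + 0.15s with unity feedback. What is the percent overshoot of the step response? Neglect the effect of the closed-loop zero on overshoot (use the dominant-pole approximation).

Forward path: (8.68 + 0.15s)·8.1/(s(s+3.7)). The closed-loop characteristic equation is s² + (3.7 + 8.1·0.15)s + 8.1·8.68 = 0.
That is s² + 4.915s + 70.31 = 0, so ω_n = 8.385 rad/s and ζ = 4.915/(2·8.385) = 0.2931.
%OS = 100·exp(−πζ/√(1−ζ²)) = 38.2%.

38.2%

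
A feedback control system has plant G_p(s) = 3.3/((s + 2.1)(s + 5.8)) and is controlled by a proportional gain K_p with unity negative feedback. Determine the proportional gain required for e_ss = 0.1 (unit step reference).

K_p = 33.2

The loop is type 0, so e_ss(step) = 1/(1 + K_pos) with K_pos = K_p·G_p(0).
G_p(0) = 0.2709. Require 1/(1 + K_p·0.2709) = 0.1, so 1 + 0.2709·K_p = 10.
K_p = (10 − 1)/0.2709 = 33.2.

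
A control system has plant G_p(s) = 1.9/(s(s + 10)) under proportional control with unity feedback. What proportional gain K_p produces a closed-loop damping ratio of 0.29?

K_p = 156

Closed-loop characteristic equation: s² + 10s + K_p·1.9 = 0.
So ω_n = √(1.9K_p) and 2ζω_n = 10, giving ζ = 10/(2√(1.9K_p)).
Setting ζ = 0.29: √(1.9K_p) = 10/(2·0.29) = 17.24, so K_p = 297.3/1.9 = 156.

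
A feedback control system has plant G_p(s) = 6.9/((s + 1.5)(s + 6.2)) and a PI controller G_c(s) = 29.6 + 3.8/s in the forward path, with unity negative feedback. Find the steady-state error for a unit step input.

The open loop G_c(s)G_p(s) has a pole at the origin (type 1), so the static position error constant is infinite and e_ss = 1/(1+∞) = 0.

0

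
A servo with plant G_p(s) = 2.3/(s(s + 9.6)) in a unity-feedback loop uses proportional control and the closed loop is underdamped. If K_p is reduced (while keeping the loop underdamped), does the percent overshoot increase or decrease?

ζ = 9.6/(2√(2.3K_p)) rises as K_p falls; higher damping means less overshoot.

decrease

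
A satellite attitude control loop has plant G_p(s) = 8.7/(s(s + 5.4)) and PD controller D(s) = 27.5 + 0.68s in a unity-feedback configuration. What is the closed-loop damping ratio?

ζ = 0.366

Forward path: (27.5 + 0.68s)·8.7/(s(s+5.4)). The closed-loop characteristic equation is s² + (5.4 + 8.7·0.68)s + 8.7·27.5 = 0.
That is s² + 11.32s + 239.2 = 0, so ω_n = 15.47 rad/s and ζ = 11.32/(2·15.47) = 0.3658.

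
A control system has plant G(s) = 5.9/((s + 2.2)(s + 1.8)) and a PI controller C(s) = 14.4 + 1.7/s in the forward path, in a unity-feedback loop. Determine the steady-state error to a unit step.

The open loop C(s)G(s) has a pole at the origin (type 1), so the static position error constant is infinite and e_ss = 1/(1+∞) = 0.

0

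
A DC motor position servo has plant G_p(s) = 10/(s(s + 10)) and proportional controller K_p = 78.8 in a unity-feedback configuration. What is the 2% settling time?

From 1 + K_pG_p(s) = 0: s² + 10s + 788 = 0 ⇒ ω_n = 28.07, ζ = 0.1781.
2% settling time T_s ≈ 4/(ζω_n) = 4/5 = 0.8 s.

T_s ≈ 0.8 s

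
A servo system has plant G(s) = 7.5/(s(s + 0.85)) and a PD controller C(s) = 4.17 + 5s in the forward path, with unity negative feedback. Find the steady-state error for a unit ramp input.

0.0272

The loop has one pole at the origin (type 1). Velocity error constant K_v = lim_{s→0} s·C(s)G(s) = 4.17·7.5/0.85 = 36.79.
Steady-state error to a unit ramp: e_ss = 1/K_v = 0.0272.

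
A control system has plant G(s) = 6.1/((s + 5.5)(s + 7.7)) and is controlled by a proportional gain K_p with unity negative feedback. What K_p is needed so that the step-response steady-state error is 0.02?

K_p = 340

For a type-0 loop with proportional control, e_ss = 1/(1 + K_p·G(0)).
G(0) = 0.144. Require 1/(1 + K_p·0.144) = 0.02, so 1 + 0.144·K_p = 50.
K_p = (50 − 1)/0.144 = 340.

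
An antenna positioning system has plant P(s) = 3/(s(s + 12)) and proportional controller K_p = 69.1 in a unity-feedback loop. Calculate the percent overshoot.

From 1 + K_pP(s) = 0: s² + 12s + 207.3 = 0 ⇒ ω_n = 14.4, ζ = 0.4167.
%OS = 100·exp(−πζ/√(1−ζ²)) = 100·exp(−π·0.4167/√0.8263) = 23.7%.

23.7%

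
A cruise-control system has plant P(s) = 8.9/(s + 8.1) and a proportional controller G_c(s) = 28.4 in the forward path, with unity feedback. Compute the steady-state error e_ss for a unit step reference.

The loop is type 0. Static position error constant K_pos = G_c(0)·P(0) = 28.4·1.099 = 31.2.
Steady-state error to a unit step: e_ss = 1/(1+K_pos) = 1/32.2 = 0.0311.

0.0311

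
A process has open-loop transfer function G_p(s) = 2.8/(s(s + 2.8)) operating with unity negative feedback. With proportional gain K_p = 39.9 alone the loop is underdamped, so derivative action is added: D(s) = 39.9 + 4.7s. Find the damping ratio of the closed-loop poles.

Forward path: (39.9 + 4.7s)·2.8/(s(s+2.8)). The closed-loop characteristic equation is s² + (2.8 + 2.8·4.7)s + 2.8·39.9 = 0.
That is s² + 15.96s + 111.7 = 0, so ω_n = 10.57 rad/s and ζ = 15.96/(2·10.57) = 0.755.

ζ = 0.755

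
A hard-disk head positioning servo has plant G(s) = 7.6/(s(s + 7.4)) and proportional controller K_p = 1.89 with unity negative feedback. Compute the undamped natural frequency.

ω_n = 3.79 rad/s

1 + K_p·G(s) = 0 gives s² + 7.4s + 14.36 = 0.
So ω_n² = 14.36 ⇒ ω_n = 3.79 rad/s, and ζ = 7.4/(2ω_n) = 0.976.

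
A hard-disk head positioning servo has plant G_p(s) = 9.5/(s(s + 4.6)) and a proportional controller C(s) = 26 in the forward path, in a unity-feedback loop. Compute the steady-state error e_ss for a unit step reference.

The open loop C(s)G_p(s) has a pole at the origin (type 1), so the static position error constant is infinite and e_ss = 1/(1+∞) = 0.

0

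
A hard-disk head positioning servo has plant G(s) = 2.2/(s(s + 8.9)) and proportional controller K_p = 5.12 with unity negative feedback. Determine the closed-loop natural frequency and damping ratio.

With unity feedback the closed-loop characteristic equation is s² + 8.9s + 5.12·2.2 = s² + 8.9s + 11.26 = 0.
So ω_n² = 11.26 ⇒ ω_n = 3.356 rad/s, and ζ = 8.9/(2ω_n) = 1.33.

ω_n = 3.36 rad/s, ζ = 1.33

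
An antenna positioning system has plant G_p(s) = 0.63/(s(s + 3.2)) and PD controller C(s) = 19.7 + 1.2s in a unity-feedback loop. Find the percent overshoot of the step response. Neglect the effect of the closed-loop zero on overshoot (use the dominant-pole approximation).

Forward path: (19.7 + 1.2s)·0.63/(s(s+3.2)). The closed-loop characteristic equation is s² + (3.2 + 0.63·1.2)s + 0.63·19.7 = 0.
That is s² + 3.956s + 12.41 = 0, so ω_n = 3.523 rad/s and ζ = 3.956/(2·3.523) = 0.5615.
%OS = 100·exp(−πζ/√(1−ζ²)) = 11.9%.

11.9%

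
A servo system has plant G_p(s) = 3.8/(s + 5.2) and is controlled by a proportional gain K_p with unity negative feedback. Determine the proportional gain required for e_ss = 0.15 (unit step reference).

Steady-state error for a unit step on this type-0 loop is 1/(1 + K_p·G_p(0)).
G_p(0) = 0.7308. Require 1/(1 + K_p·0.7308) = 0.15, so 1 + 0.7308·K_p = 6.667.
K_p = (6.667 − 1)/0.7308 = 7.75.

K_p = 7.75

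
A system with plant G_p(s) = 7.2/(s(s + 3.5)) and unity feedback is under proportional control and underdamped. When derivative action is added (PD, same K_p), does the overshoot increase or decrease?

decrease

With PD the characteristic equation becomes s² + (a + K·K_d)s + K·K_p = 0; the damping term grows, ζ rises, overshoot falls.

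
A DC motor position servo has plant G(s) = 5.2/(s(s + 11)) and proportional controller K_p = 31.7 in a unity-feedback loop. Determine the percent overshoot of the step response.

22.6%

From 1 + K_pG(s) = 0: s² + 11s + 164.8 = 0 ⇒ ω_n = 12.84, ζ = 0.4284.
%OS = 100·exp(−πζ/√(1−ζ²)) = 100·exp(−π·0.4284/√0.8165) = 22.6%.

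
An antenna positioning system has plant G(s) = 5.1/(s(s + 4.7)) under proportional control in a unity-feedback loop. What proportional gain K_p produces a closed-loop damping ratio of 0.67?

K_p = 2.41

Closed-loop characteristic equation: s² + 4.7s + K_p·5.1 = 0.
So ω_n = √(5.1K_p) and 2ζω_n = 4.7, giving ζ = 4.7/(2√(5.1K_p)).
Setting ζ = 0.67: √(5.1K_p) = 4.7/(2·0.67) = 3.507, so K_p = 12.3/5.1 = 2.41.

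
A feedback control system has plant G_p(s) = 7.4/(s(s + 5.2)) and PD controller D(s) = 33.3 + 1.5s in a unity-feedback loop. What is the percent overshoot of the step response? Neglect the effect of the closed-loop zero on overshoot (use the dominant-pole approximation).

14.8%

Forward path: (33.3 + 1.5s)·7.4/(s(s+5.2)). The closed-loop characteristic equation is s² + (5.2 + 7.4·1.5)s + 7.4·33.3 = 0.
That is s² + 16.3s + 246.4 = 0, so ω_n = 15.7 rad/s and ζ = 16.3/(2·15.7) = 0.5192.
%OS = 100·exp(−πζ/√(1−ζ²)) = 14.8%.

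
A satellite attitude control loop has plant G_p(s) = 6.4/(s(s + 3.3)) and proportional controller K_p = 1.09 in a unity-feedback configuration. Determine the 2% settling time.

T_s ≈ 2.42 s

The closed-loop denominator s² + 3.3s + 6.976 gives ω_n = √6.976 = 2.641 and ζ = 3.3/(2ω_n) = 0.6247.
2% settling time T_s ≈ 4/(ζω_n) = 4/1.65 = 2.42 s.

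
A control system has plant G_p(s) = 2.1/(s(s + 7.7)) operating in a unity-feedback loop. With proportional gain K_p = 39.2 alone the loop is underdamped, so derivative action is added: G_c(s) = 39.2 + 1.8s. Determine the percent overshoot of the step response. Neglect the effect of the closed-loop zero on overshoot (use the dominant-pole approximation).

Forward path: (39.2 + 1.8s)·2.1/(s(s+7.7)). The closed-loop characteristic equation is s² + (7.7 + 2.1·1.8)s + 2.1·39.2 = 0.
That is s² + 11.48s + 82.32 = 0, so ω_n = 9.073 rad/s and ζ = 11.48/(2·9.073) = 0.6326.
%OS = 100·exp(−πζ/√(1−ζ²)) = 7.68%.

7.68%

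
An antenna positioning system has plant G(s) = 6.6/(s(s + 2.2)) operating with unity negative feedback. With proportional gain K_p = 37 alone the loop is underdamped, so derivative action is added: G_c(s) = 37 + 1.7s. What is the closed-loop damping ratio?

Forward path: (37 + 1.7s)·6.6/(s(s+2.2)). The closed-loop characteristic equation is s² + (2.2 + 6.6·1.7)s + 6.6·37 = 0.
That is s² + 13.42s + 244.2 = 0, so ω_n = 15.63 rad/s and ζ = 13.42/(2·15.63) = 0.4294.

ζ = 0.429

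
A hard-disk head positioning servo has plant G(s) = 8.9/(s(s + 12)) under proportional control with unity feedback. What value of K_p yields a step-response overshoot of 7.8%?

K_p = 10.2

From %OS = 100·exp(−πζ/√(1−ζ²)) = 7.8%, ζ = −ln(0.078)/√(π²+ln²(0.078)) = 0.6304.
Characteristic equation s² + 12s + 8.9K_p = 0 gives ζ = 12/(2√(8.9K_p)).
Setting ζ = 0.6304: √(8.9K_p) = 12/(2·0.6304) = 9.518, so K_p = 90.6/8.9 = 10.2.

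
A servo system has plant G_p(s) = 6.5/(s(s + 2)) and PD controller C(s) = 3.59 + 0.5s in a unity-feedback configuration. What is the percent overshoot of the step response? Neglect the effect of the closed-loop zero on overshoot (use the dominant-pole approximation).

13.1%

Forward path: (3.59 + 0.5s)·6.5/(s(s+2)). The closed-loop characteristic equation is s² + (2 + 6.5·0.5)s + 6.5·3.59 = 0.
That is s² + 5.25s + 23.34 = 0, so ω_n = 4.831 rad/s and ζ = 5.25/(2·4.831) = 0.5434.
%OS = 100·exp(−πζ/√(1−ζ²)) = 13.1%.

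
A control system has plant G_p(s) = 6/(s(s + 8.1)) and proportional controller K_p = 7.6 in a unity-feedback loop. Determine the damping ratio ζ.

ζ = 0.6

1 + K_p·G_p(s) = 0 gives s² + 8.1s + 45.6 = 0.
Matching s² + 2ζω_n s + ω_n²: ω_n = √45.6 = 6.753 rad/s and 2ζω_n = 8.1, so ζ = 8.1/(2·6.753) = 0.6.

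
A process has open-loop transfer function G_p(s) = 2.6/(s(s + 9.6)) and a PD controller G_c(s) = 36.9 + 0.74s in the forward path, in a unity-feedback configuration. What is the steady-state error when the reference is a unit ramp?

0.1

The loop has one pole at the origin (type 1). Velocity error constant K_v = lim_{s→0} s·G_c(s)G_p(s) = 36.9·2.6/9.6 = 9.994.
Steady-state error to a unit ramp: e_ss = 1/K_v = 0.1.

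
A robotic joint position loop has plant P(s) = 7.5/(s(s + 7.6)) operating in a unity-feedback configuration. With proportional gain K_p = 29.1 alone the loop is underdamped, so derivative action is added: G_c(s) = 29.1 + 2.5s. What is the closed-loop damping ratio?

ζ = 0.892

Forward path: (29.1 + 2.5s)·7.5/(s(s+7.6)). The closed-loop characteristic equation is s² + (7.6 + 7.5·2.5)s + 7.5·29.1 = 0.
That is s² + 26.35s + 218.2 = 0, so ω_n = 14.77 rad/s and ζ = 26.35/(2·14.77) = 0.8918.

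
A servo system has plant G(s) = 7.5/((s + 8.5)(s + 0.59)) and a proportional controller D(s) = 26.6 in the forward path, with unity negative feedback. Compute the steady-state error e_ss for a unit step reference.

0.0245

The loop is type 0. Static position error constant K_pos = D(0)·G(0) = 26.6·1.496 = 39.78.
Steady-state error to a unit step: e_ss = 1/(1+K_pos) = 1/40.78 = 0.0245.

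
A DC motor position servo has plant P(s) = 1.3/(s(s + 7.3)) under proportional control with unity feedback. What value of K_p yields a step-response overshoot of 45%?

K_p = 169

From %OS = 100·exp(−πζ/√(1−ζ²)) = 45%, ζ = −ln(0.45)/√(π²+ln²(0.45)) = 0.2463.
Characteristic equation s² + 7.3s + 1.3K_p = 0 gives ζ = 7.3/(2√(1.3K_p)).
Setting ζ = 0.2463: √(1.3K_p) = 7.3/(2·0.2463) = 14.82, so K_p = 219.5/1.3 = 169.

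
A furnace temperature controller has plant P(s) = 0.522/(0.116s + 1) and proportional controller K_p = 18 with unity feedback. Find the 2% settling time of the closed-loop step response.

Closed loop: T(s) = K_p·P/(1+K_p·P) = 9.396/(0.116s + 1 + 9.396), with pole at s = −(1 + 9.396)/0.116 = −89.62.
τ = 1/89.62 = 0.01116 s, so 2% settling time ≈ 4τ = 0.0446 s.

T_s ≈ 0.0446 s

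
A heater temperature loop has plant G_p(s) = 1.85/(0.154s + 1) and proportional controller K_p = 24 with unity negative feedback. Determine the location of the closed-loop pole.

s = -294.8

Closed loop: T(s) = K_p·G_p/(1+K_p·G_p) = 44.4/(0.154s + 1 + 44.4), with pole at s = −(1 + 44.4)/0.154 = −294.8.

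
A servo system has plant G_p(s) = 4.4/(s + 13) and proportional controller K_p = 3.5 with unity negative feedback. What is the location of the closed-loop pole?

s = -28.4

Closed-loop transfer function: T(s) = K_p·G_p(s)/(1 + K_p·G_p(s)) = 15.4/(s + 13 + 15.4) = 15.4/(s + 28.4).
The closed-loop pole is at s = −28.4.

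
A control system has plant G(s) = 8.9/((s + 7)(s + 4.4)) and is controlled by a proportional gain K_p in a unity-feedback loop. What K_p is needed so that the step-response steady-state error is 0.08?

K_p = 39.8

For a type-0 loop with proportional control, e_ss = 1/(1 + K_p·G(0)).
G(0) = 0.289. Require 1/(1 + K_p·0.289) = 0.08, so 1 + 0.289·K_p = 12.5.
K_p = (12.5 − 1)/0.289 = 39.8.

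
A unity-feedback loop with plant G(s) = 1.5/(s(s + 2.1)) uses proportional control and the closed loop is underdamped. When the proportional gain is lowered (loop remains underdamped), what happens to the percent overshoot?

decrease

ζ = 2.1/(2√(1.5K_p)) rises as K_p falls; higher damping means less overshoot.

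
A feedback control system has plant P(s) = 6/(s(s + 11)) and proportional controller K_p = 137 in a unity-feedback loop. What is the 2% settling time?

T_s ≈ 0.727 s

The closed-loop denominator s² + 11s + 822 gives ω_n = √822 = 28.67 and ζ = 11/(2ω_n) = 0.1918.
2% settling time T_s ≈ 4/(ζω_n) = 4/5.5 = 0.727 s.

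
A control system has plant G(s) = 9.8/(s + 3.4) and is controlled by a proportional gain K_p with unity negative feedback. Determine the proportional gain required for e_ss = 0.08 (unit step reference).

The loop is type 0, so e_ss(step) = 1/(1 + K_pos) with K_pos = K_p·G(0).
G(0) = 2.882. Require 1/(1 + K_p·2.882) = 0.08, so 1 + 2.882·K_p = 12.5.
K_p = (12.5 − 1)/2.882 = 3.99.

K_p = 3.99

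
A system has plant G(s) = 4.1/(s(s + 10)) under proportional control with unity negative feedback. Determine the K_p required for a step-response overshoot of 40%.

K_p = 77.8

From %OS = 100·exp(−πζ/√(1−ζ²)) = 40%, ζ = −ln(0.4)/√(π²+ln²(0.4)) = 0.28.
Characteristic equation s² + 10s + 4.1K_p = 0 gives ζ = 10/(2√(4.1K_p)).
Setting ζ = 0.28: √(4.1K_p) = 10/(2·0.28) = 17.86, so K_p = 318.9/4.1 = 77.8.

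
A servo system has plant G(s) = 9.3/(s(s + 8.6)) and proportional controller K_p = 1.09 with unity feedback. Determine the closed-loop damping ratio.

With unity feedback the closed-loop characteristic equation is s² + 8.6s + 1.09·9.3 = s² + 8.6s + 10.14 = 0.
So ω_n² = 10.14 ⇒ ω_n = 3.184 rad/s, and ζ = 8.6/(2ω_n) = 1.35.

ζ = 1.35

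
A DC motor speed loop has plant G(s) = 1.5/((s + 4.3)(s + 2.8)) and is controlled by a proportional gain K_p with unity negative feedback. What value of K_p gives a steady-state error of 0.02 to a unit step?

K_p = 393

The loop is type 0, so e_ss(step) = 1/(1 + K_pos) with K_pos = K_p·G(0).
G(0) = 0.1246. Require 1/(1 + K_p·0.1246) = 0.02, so 1 + 0.1246·K_p = 50.
K_p = (50 − 1)/0.1246 = 393.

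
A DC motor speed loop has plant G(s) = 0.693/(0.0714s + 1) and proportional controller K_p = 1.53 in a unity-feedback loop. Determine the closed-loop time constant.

Closed loop: T(s) = K_p·G/(1+K_p·G) = 1.06/(0.0714s + 1 + 1.06), with pole at s = −(1 + 1.06)/0.0714 = −28.86.
Closed-loop time constant τ = 1/28.86 = 0.0347 s.

τ = 0.0347 s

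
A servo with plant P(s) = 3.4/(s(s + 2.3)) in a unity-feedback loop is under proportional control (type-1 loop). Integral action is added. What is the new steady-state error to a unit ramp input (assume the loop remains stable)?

0

The integrator raises the loop to type 2, so K_v → ∞ and e_ss to a ramp is zero.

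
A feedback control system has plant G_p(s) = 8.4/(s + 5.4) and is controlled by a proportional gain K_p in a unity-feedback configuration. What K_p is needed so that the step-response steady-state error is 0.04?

K_p = 15.4

Steady-state error for a unit step on this type-0 loop is 1/(1 + K_p·G_p(0)).
G_p(0) = 1.556. Require 1/(1 + K_p·1.556) = 0.04, so 1 + 1.556·K_p = 25.
K_p = (25 − 1)/1.556 = 15.4.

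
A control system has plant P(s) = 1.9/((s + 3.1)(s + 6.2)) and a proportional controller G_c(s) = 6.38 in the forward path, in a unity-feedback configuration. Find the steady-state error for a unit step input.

The loop is type 0. Static position error constant K_pos = G_c(0)·P(0) = 6.38·0.09886 = 0.6307.
Steady-state error to a unit step: e_ss = 1/(1+K_pos) = 1/1.631 = 0.613.

0.613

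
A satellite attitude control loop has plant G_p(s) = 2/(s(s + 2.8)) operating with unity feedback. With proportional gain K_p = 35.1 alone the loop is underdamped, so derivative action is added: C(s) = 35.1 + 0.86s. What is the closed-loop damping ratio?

Forward path: (35.1 + 0.86s)·2/(s(s+2.8)). The closed-loop characteristic equation is s² + (2.8 + 2·0.86)s + 2·35.1 = 0.
That is s² + 4.52s + 70.2 = 0, so ω_n = 8.379 rad/s and ζ = 4.52/(2·8.379) = 0.2697.

ζ = 0.27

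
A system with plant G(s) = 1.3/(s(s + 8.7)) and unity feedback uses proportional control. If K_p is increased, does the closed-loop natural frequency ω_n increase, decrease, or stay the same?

ω_n = √(1.3·K_p), which grows with K_p.

increase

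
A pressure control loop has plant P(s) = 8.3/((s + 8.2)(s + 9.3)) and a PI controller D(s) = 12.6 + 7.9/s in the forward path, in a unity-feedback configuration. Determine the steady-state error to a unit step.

0

The open loop D(s)P(s) has a pole at the origin (type 1), so the static position error constant is infinite and e_ss = 1/(1+∞) = 0.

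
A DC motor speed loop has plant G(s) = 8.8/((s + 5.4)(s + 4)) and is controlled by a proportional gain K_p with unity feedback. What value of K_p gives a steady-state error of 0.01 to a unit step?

K_p = 243

Steady-state error for a unit step on this type-0 loop is 1/(1 + K_p·G(0)).
G(0) = 0.4074. Require 1/(1 + K_p·0.4074) = 0.01, so 1 + 0.4074·K_p = 100.
K_p = (100 − 1)/0.4074 = 243.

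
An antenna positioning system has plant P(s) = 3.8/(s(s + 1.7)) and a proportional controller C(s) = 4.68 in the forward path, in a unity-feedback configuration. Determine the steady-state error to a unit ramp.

The loop has one pole at the origin (type 1). Velocity error constant K_v = lim_{s→0} s·C(s)P(s) = 4.68·3.8/1.7 = 10.46.
Steady-state error to a unit ramp: e_ss = 1/K_v = 0.0956.

0.0956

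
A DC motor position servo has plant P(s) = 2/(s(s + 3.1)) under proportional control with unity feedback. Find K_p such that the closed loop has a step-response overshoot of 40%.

K_p = 15.3

From %OS = 100·exp(−πζ/√(1−ζ²)) = 40%, ζ = −ln(0.4)/√(π²+ln²(0.4)) = 0.28.
Characteristic equation s² + 3.1s + 2K_p = 0 gives ζ = 3.1/(2√(2K_p)).
Setting ζ = 0.28: √(2K_p) = 3.1/(2·0.28) = 5.536, so K_p = 30.64/2 = 15.3.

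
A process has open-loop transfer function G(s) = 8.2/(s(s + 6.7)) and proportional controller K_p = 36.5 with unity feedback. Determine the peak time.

The closed-loop denominator s² + 6.7s + 299.3 gives ω_n = √299.3 = 17.3 and ζ = 6.7/(2ω_n) = 0.1936.
Damped frequency ω_d = ω_n√(1−ζ²) = 16.97 rad/s, so peak time T_p = π/ω_d = 0.185 s.

T_p = 0.185 s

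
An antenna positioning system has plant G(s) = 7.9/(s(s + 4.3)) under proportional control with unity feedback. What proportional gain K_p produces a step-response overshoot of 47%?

K_p = 10.7

From %OS = 100·exp(−πζ/√(1−ζ²)) = 47%, ζ = −ln(0.47)/√(π²+ln²(0.47)) = 0.2337.
Characteristic equation s² + 4.3s + 7.9K_p = 0 gives ζ = 4.3/(2√(7.9K_p)).
Setting ζ = 0.2337: √(7.9K_p) = 4.3/(2·0.2337) = 9.201, so K_p = 84.65/7.9 = 10.7.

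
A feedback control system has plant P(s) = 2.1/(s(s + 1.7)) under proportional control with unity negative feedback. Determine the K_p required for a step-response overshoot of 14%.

From %OS = 100·exp(−πζ/√(1−ζ²)) = 14%, ζ = −ln(0.14)/√(π²+ln²(0.14)) = 0.5305.
Characteristic equation s² + 1.7s + 2.1K_p = 0 gives ζ = 1.7/(2√(2.1K_p)).
Setting ζ = 0.5305: √(2.1K_p) = 1.7/(2·0.5305) = 1.602, so K_p = 2.567/2.1 = 1.22.

K_p = 1.22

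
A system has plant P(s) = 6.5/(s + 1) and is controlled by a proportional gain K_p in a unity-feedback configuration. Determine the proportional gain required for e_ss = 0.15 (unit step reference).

The loop is type 0, so e_ss(step) = 1/(1 + K_pos) with K_pos = K_p·P(0).
P(0) = 6.5. Require 1/(1 + K_p·6.5) = 0.15, so 1 + 6.5·K_p = 6.667.
K_p = (6.667 − 1)/6.5 = 0.872.

K_p = 0.872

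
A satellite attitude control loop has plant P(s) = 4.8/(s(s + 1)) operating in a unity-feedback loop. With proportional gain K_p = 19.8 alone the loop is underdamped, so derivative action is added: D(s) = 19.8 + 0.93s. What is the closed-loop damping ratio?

ζ = 0.28

Forward path: (19.8 + 0.93s)·4.8/(s(s+1)). The closed-loop characteristic equation is s² + (1 + 4.8·0.93)s + 4.8·19.8 = 0.
That is s² + 5.464s + 95.04 = 0, so ω_n = 9.749 rad/s and ζ = 5.464/(2·9.749) = 0.2802.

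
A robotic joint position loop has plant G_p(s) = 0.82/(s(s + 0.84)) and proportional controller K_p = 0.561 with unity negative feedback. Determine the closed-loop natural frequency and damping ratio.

ω_n = 0.678 rad/s, ζ = 0.619

The closed-loop denominator is s(s+0.84) + 0.561·0.82 = s² + 0.84s + 0.46.
So ω_n² = 0.46 ⇒ ω_n = 0.6782 rad/s, and ζ = 0.84/(2ω_n) = 0.619.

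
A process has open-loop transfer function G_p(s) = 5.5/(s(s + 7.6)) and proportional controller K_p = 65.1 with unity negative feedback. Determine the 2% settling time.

T_s ≈ 1.05 s

From 1 + K_pG_p(s) = 0: s² + 7.6s + 358 = 0 ⇒ ω_n = 18.92, ζ = 0.2008.
2% settling time T_s ≈ 4/(ζω_n) = 4/3.8 = 1.05 s.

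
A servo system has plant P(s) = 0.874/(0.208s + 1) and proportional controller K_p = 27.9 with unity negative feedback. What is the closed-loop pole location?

Closed loop: T(s) = K_p·P/(1+K_p·P) = 24.38/(0.208s + 1 + 24.38), with pole at s = −(1 + 24.38)/0.208 = −122.

s = -122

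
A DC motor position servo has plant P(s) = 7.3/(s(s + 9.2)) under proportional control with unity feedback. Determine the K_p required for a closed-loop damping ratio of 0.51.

K_p = 11.1

Closed-loop characteristic equation: s² + 9.2s + K_p·7.3 = 0.
So ω_n = √(7.3K_p) and 2ζω_n = 9.2, giving ζ = 9.2/(2√(7.3K_p)).
Setting ζ = 0.51: √(7.3K_p) = 9.2/(2·0.51) = 9.02, so K_p = 81.35/7.3 = 11.1.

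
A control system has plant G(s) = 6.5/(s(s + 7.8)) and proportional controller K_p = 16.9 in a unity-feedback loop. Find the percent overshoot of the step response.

28.4%

From 1 + K_pG(s) = 0: s² + 7.8s + 109.8 = 0 ⇒ ω_n = 10.48, ζ = 0.3721.
%OS = 100·exp(−πζ/√(1−ζ²)) = 100·exp(−π·0.3721/√0.8615) = 28.4%.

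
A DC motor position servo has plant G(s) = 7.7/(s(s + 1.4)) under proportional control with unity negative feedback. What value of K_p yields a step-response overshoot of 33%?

K_p = 0.575

From %OS = 100·exp(−πζ/√(1−ζ²)) = 33%, ζ = −ln(0.33)/√(π²+ln²(0.33)) = 0.3328.
Characteristic equation s² + 1.4s + 7.7K_p = 0 gives ζ = 1.4/(2√(7.7K_p)).
Setting ζ = 0.3328: √(7.7K_p) = 1.4/(2·0.3328) = 2.103, so K_p = 4.425/7.7 = 0.575.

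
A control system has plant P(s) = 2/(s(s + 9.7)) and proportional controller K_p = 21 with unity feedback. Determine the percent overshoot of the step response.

2.89%

The closed-loop denominator s² + 9.7s + 42 gives ω_n = √42 = 6.481 and ζ = 9.7/(2ω_n) = 0.7484.
%OS = 100·exp(−πζ/√(1−ζ²)) = 100·exp(−π·0.7484/√0.4399) = 2.89%.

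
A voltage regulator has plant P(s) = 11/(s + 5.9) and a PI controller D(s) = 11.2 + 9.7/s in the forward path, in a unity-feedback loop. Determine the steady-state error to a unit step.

0

The open loop D(s)P(s) has a pole at the origin (type 1), so the static position error constant is infinite and e_ss = 1/(1+∞) = 0.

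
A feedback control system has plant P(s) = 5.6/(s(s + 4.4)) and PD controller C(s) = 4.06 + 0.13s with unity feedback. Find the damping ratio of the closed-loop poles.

Forward path: (4.06 + 0.13s)·5.6/(s(s+4.4)). The closed-loop characteristic equation is s² + (4.4 + 5.6·0.13)s + 5.6·4.06 = 0.
That is s² + 5.128s + 22.74 = 0, so ω_n = 4.768 rad/s and ζ = 5.128/(2·4.768) = 0.5377.

ζ = 0.538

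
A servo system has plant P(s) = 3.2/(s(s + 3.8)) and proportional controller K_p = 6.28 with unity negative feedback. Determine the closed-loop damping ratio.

The closed-loop denominator is s(s+3.8) + 6.28·3.2 = s² + 3.8s + 20.1.
Matching s² + 2ζω_n s + ω_n²: ω_n = √20.1 = 4.483 rad/s and 2ζω_n = 3.8, so ζ = 3.8/(2·4.483) = 0.424.

ζ = 0.424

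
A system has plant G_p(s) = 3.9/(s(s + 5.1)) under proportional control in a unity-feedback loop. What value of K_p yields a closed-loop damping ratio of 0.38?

K_p = 11.5

Closed-loop characteristic equation: s² + 5.1s + K_p·3.9 = 0.
So ω_n = √(3.9K_p) and 2ζω_n = 5.1, giving ζ = 5.1/(2√(3.9K_p)).
Setting ζ = 0.38: √(3.9K_p) = 5.1/(2·0.38) = 6.711, so K_p = 45.03/3.9 = 11.5.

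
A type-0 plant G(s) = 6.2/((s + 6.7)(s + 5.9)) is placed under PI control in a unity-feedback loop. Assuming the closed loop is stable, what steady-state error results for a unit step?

0

The PI controller's integrator makes the forward path type 1, so e_ss to a step is zero.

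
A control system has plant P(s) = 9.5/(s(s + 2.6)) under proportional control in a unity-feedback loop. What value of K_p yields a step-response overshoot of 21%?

From %OS = 100·exp(−πζ/√(1−ζ²)) = 21%, ζ = −ln(0.21)/√(π²+ln²(0.21)) = 0.4449.
Characteristic equation s² + 2.6s + 9.5K_p = 0 gives ζ = 2.6/(2√(9.5K_p)).
Setting ζ = 0.4449: √(9.5K_p) = 2.6/(2·0.4449) = 2.922, so K_p = 8.538/9.5 = 0.899.

K_p = 0.899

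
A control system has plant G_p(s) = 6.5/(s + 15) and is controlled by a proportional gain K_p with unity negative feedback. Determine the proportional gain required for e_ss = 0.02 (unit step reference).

Steady-state error for a unit step on this type-0 loop is 1/(1 + K_p·G_p(0)).
G_p(0) = 0.4333. Require 1/(1 + K_p·0.4333) = 0.02, so 1 + 0.4333·K_p = 50.
K_p = (50 − 1)/0.4333 = 113.

K_p = 113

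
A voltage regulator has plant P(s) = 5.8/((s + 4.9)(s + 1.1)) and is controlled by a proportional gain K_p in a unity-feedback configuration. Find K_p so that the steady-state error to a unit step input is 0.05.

K_p = 17.7

Steady-state error for a unit step on this type-0 loop is 1/(1 + K_p·P(0)).
P(0) = 1.076. Require 1/(1 + K_p·1.076) = 0.05, so 1 + 1.076·K_p = 20.
K_p = (20 − 1)/1.076 = 17.7.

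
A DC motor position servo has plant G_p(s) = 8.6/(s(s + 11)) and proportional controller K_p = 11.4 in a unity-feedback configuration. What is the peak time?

Closed-loop characteristic equation: s² + 11s + 98.04 = 0, so ω_n = 9.902 rad/s and ζ = 11/(2·9.902) = 0.5555.
Damped frequency ω_d = ω_n√(1−ζ²) = 8.233 rad/s, so peak time T_p = π/ω_d = 0.382 s.

T_p = 0.382 s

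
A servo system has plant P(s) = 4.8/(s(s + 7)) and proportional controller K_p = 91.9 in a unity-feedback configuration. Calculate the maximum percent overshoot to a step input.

Closed-loop characteristic equation: s² + 7s + 441.1 = 0, so ω_n = 21 rad/s and ζ = 7/(2·21) = 0.1666.
%OS = 100·exp(−πζ/√(1−ζ²)) = 100·exp(−π·0.1666/√0.9722) = 58.8%.

58.8%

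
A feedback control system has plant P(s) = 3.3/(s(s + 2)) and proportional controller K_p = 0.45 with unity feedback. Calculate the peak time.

T_p = 4.51 s

The closed-loop denominator s² + 2s + 1.485 gives ω_n = √1.485 = 1.219 and ζ = 2/(2ω_n) = 0.8206.
Damped frequency ω_d = ω_n√(1−ζ²) = 0.6964 rad/s, so peak time T_p = π/ω_d = 4.51 s.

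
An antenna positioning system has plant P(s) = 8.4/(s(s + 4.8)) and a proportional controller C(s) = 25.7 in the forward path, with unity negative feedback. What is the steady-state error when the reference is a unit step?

0

The open loop C(s)P(s) has a pole at the origin (type 1), so the static position error constant is infinite and e_ss = 1/(1+∞) = 0.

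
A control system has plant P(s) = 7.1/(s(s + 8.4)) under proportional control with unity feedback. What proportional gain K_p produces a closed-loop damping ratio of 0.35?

K_p = 20.3

Closed-loop characteristic equation: s² + 8.4s + K_p·7.1 = 0.
So ω_n = √(7.1K_p) and 2ζω_n = 8.4, giving ζ = 8.4/(2√(7.1K_p)).
Setting ζ = 0.35: √(7.1K_p) = 8.4/(2·0.35) = 12, so K_p = 144/7.1 = 20.3.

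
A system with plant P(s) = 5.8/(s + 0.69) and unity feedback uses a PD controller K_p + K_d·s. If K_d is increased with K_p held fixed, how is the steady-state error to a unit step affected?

K_d affects only the transient (the s-coefficient); the DC loop gain, and hence e_ss, depends only on K_p.

unchanged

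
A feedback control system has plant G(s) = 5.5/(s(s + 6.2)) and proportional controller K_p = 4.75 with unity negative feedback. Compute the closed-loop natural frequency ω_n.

The closed-loop denominator is s(s+6.2) + 4.75·5.5 = s² + 6.2s + 26.12.
Matching s² + 2ζω_n s + ω_n²: ω_n = √26.12 = 5.111 rad/s and 2ζω_n = 6.2, so ζ = 6.2/(2·5.111) = 0.607.

ω_n = 5.11 rad/s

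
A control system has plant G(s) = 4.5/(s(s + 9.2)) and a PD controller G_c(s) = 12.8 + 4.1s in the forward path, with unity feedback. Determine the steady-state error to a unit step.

0

The open loop G_c(s)G(s) has a pole at the origin (type 1), so the static position error constant is infinite and e_ss = 1/(1+∞) = 0.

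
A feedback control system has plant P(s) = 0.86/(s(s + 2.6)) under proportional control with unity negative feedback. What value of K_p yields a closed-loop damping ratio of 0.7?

Closed-loop characteristic equation: s² + 2.6s + K_p·0.86 = 0.
So ω_n = √(0.86K_p) and 2ζω_n = 2.6, giving ζ = 2.6/(2√(0.86K_p)).
Setting ζ = 0.7: √(0.86K_p) = 2.6/(2·0.7) = 1.857, so K_p = 3.449/0.86 = 4.01.

K_p = 4.01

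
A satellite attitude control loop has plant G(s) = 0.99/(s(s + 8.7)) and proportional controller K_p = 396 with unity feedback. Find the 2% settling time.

The closed-loop denominator s² + 8.7s + 392 gives ω_n = √392 = 19.8 and ζ = 8.7/(2ω_n) = 0.2197.
2% settling time T_s ≈ 4/(ζω_n) = 4/4.35 = 0.92 s.

T_s ≈ 0.92 s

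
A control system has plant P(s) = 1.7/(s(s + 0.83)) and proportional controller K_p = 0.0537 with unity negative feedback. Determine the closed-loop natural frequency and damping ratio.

The closed-loop denominator is s(s+0.83) + 0.0537·1.7 = s² + 0.83s + 0.09129.
Matching s² + 2ζω_n s + ω_n²: ω_n = √0.09129 = 0.3021 rad/s and 2ζω_n = 0.83, so ζ = 0.83/(2·0.3021) = 1.37.

ω_n = 0.302 rad/s, ζ = 1.37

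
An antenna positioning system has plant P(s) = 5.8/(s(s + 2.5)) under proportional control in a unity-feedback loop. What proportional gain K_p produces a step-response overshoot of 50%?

From %OS = 100·exp(−πζ/√(1−ζ²)) = 50%, ζ = −ln(0.5)/√(π²+ln²(0.5)) = 0.2155.
Characteristic equation s² + 2.5s + 5.8K_p = 0 gives ζ = 2.5/(2√(5.8K_p)).
Setting ζ = 0.2155: √(5.8K_p) = 2.5/(2·0.2155) = 5.802, so K_p = 33.66/5.8 = 5.8.

K_p = 5.8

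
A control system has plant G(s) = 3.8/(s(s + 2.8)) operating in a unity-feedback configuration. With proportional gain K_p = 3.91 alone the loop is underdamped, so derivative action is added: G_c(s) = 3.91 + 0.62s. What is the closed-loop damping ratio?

Forward path: (3.91 + 0.62s)·3.8/(s(s+2.8)). The closed-loop characteristic equation is s² + (2.8 + 3.8·0.62)s + 3.8·3.91 = 0.
That is s² + 5.156s + 14.86 = 0, so ω_n = 3.855 rad/s and ζ = 5.156/(2·3.855) = 0.6688.

ζ = 0.669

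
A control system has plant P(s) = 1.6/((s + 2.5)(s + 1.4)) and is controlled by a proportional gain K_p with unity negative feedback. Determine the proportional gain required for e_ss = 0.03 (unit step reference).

Steady-state error for a unit step on this type-0 loop is 1/(1 + K_p·P(0)).
P(0) = 0.4571. Require 1/(1 + K_p·0.4571) = 0.03, so 1 + 0.4571·K_p = 33.33.
K_p = (33.33 − 1)/0.4571 = 70.7.

K_p = 70.7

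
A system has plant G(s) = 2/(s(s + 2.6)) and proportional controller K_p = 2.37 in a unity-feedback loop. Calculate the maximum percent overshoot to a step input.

Closed-loop characteristic equation: s² + 2.6s + 4.74 = 0, so ω_n = 2.177 rad/s and ζ = 2.6/(2·2.177) = 0.5971.
%OS = 100·exp(−πζ/√(1−ζ²)) = 100·exp(−π·0.5971/√0.6435) = 9.65%.

9.65%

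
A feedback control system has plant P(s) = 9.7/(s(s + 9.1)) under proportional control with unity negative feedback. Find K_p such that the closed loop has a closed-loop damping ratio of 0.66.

Closed-loop characteristic equation: s² + 9.1s + K_p·9.7 = 0.
So ω_n = √(9.7K_p) and 2ζω_n = 9.1, giving ζ = 9.1/(2√(9.7K_p)).
Setting ζ = 0.66: √(9.7K_p) = 9.1/(2·0.66) = 6.894, so K_p = 47.53/9.7 = 4.9.

K_p = 4.9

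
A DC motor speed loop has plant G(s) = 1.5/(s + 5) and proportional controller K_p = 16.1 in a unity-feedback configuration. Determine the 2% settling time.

T_s ≈ 0.137 s

Closed-loop transfer function: T(s) = K_p·G(s)/(1 + K_p·G(s)) = 24.15/(s + 5 + 24.15) = 24.15/(s + 29.15).
Time constant τ = 1/29.15 = 0.03431 s, so the 2% settling time is about 4τ = 0.137 s.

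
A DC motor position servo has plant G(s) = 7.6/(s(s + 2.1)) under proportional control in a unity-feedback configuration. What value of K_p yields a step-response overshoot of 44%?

From %OS = 100·exp(−πζ/√(1−ζ²)) = 44%, ζ = −ln(0.44)/√(π²+ln²(0.44)) = 0.2528.
Characteristic equation s² + 2.1s + 7.6K_p = 0 gives ζ = 2.1/(2√(7.6K_p)).
Setting ζ = 0.2528: √(7.6K_p) = 2.1/(2·0.2528) = 4.153, so K_p = 17.25/7.6 = 2.27.

K_p = 2.27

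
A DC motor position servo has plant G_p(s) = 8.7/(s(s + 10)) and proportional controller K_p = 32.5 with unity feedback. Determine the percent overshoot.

From 1 + K_pG_p(s) = 0: s² + 10s + 282.8 = 0 ⇒ ω_n = 16.82, ζ = 0.2974.
%OS = 100·exp(−πζ/√(1−ζ²)) = 100·exp(−π·0.2974/√0.9116) = 37.6%.

37.6%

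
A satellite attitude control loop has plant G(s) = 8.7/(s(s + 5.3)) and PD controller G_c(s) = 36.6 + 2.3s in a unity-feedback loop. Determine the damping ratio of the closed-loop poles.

Forward path: (36.6 + 2.3s)·8.7/(s(s+5.3)). The closed-loop characteristic equation is s² + (5.3 + 8.7·2.3)s + 8.7·36.6 = 0.
That is s² + 25.31s + 318.4 = 0, so ω_n = 17.84 rad/s and ζ = 25.31/(2·17.84) = 0.7092.

ζ = 0.709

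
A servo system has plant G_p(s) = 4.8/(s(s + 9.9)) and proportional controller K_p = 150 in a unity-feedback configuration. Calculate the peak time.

T_p = 0.119 s

The closed-loop denominator s² + 9.9s + 720 gives ω_n = √720 = 26.83 and ζ = 9.9/(2ω_n) = 0.1845.
Damped frequency ω_d = ω_n√(1−ζ²) = 26.37 rad/s, so peak time T_p = π/ω_d = 0.119 s.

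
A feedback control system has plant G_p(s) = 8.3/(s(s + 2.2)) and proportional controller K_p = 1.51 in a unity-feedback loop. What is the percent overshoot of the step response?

The closed-loop denominator s² + 2.2s + 12.53 gives ω_n = √12.53 = 3.54 and ζ = 2.2/(2ω_n) = 0.3107.
%OS = 100·exp(−πζ/√(1−ζ²)) = 100·exp(−π·0.3107/√0.9035) = 35.8%.

35.8%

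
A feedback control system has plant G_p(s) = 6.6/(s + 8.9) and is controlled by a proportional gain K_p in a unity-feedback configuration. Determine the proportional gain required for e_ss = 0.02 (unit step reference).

K_p = 66.1

For a type-0 loop with proportional control, e_ss = 1/(1 + K_p·G_p(0)).
G_p(0) = 0.7416. Require 1/(1 + K_p·0.7416) = 0.02, so 1 + 0.7416·K_p = 50.
K_p = (50 − 1)/0.7416 = 66.1.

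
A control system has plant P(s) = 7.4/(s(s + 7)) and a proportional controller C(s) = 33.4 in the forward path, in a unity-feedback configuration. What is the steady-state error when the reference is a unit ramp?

The loop has one pole at the origin (type 1). Velocity error constant K_v = lim_{s→0} s·C(s)P(s) = 33.4·7.4/7 = 35.31.
Steady-state error to a unit ramp: e_ss = 1/K_v = 0.0283.

0.0283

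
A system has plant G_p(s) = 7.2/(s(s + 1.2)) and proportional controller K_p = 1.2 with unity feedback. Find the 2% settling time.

T_s ≈ 6.67 s

From 1 + K_pG_p(s) = 0: s² + 1.2s + 8.64 = 0 ⇒ ω_n = 2.939, ζ = 0.2041.
2% settling time T_s ≈ 4/(ζω_n) = 4/0.6 = 6.67 s.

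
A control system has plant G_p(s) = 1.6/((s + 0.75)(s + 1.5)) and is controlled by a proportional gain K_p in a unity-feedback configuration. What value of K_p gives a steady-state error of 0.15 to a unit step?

K_p = 3.98

The loop is type 0, so e_ss(step) = 1/(1 + K_pos) with K_pos = K_p·G_p(0).
G_p(0) = 1.422. Require 1/(1 + K_p·1.422) = 0.15, so 1 + 1.422·K_p = 6.667.
K_p = (6.667 − 1)/1.422 = 3.98.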